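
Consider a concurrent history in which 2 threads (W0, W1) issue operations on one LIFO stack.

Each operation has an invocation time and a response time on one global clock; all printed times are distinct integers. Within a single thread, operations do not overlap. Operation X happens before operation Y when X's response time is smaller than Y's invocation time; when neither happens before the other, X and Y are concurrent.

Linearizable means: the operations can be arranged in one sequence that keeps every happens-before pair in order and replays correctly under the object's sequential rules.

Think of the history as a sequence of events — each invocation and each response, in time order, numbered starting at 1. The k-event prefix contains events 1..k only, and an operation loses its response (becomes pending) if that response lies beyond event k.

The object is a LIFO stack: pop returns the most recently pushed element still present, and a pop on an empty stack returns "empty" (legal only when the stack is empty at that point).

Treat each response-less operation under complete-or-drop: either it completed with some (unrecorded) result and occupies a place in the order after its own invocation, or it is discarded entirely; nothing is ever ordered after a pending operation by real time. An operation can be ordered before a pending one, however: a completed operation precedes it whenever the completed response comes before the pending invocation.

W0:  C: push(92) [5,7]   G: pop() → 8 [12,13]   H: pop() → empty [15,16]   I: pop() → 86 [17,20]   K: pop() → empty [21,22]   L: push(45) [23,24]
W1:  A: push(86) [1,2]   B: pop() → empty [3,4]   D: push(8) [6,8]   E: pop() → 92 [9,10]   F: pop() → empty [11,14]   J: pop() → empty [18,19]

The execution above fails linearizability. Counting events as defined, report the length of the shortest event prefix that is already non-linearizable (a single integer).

events 1..3 are still linearizable — one witness is A:
1. A push(86), leaving stack <86>
at event 4 (B's time-4 response) nothing linearizes any more
one such order, A, B, breaks at step 2 where B pop() → empty is illegal

4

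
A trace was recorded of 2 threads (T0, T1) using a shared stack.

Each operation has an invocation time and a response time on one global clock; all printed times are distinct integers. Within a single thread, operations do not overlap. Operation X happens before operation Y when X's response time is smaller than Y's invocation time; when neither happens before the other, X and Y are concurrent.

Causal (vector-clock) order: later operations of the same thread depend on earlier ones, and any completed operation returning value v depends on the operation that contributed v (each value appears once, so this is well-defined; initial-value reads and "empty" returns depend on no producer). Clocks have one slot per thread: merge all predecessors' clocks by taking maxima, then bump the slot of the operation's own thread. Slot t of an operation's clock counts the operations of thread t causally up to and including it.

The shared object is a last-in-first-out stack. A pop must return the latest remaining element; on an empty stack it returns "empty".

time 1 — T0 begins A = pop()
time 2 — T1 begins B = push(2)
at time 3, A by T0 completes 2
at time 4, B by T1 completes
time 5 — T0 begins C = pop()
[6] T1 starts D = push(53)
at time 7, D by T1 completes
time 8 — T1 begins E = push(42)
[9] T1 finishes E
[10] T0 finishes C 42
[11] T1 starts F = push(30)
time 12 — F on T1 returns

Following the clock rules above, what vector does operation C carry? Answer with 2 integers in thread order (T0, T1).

(2, 3)

no predecessors for B (invoked 2): T1 increments from zero → (0, 1)
D, invoked 6, takes VC(B)=(0, 1) under max, adds 1 for T1 → (0, 2)
A, invoked 1, takes VC(B)=(0, 1) under max, adds 1 for T0 → (1, 1)
E, invoked 8, takes VC(D)=(0, 2) under max, adds 1 for T1 → (0, 3)
F, invoked 11, takes VC(E)=(0, 3) under max, adds 1 for T1 → (0, 4)
C, invoked 5, takes VC(A)=(1, 1), VC(E)=(0, 3) under max, adds 1 for T0 → (2, 3)
target: VC(C) = (2, 3)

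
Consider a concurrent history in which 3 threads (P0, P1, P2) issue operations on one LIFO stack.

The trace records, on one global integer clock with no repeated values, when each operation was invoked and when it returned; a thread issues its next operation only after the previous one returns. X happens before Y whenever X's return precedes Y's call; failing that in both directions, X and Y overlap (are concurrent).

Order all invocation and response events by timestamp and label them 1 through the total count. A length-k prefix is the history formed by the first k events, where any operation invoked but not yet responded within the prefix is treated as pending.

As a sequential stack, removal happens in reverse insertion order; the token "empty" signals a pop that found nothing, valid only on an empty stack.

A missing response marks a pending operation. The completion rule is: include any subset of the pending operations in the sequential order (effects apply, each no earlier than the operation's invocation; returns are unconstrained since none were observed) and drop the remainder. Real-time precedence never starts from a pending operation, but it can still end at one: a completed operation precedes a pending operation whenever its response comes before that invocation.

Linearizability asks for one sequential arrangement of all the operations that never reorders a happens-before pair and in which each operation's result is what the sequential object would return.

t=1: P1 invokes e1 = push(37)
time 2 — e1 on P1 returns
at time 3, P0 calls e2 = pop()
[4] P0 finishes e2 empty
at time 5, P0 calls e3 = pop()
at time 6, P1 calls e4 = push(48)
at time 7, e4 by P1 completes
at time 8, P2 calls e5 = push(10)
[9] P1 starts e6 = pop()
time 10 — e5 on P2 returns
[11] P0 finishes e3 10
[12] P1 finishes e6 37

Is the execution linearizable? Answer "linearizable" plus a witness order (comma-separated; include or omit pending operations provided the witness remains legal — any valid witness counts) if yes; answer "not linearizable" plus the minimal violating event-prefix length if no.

not linearizable — minimal violating prefix: 4 events

cut after 3 events: linearizable; cut after 4 events (e2 responds, time 4): not linearizable
one real-time candidate order over the 2 completed operations — the LIFO stack replay rejects it
sample order e1, e2 stalls at step 2 — e2 pop() → empty has no legal effect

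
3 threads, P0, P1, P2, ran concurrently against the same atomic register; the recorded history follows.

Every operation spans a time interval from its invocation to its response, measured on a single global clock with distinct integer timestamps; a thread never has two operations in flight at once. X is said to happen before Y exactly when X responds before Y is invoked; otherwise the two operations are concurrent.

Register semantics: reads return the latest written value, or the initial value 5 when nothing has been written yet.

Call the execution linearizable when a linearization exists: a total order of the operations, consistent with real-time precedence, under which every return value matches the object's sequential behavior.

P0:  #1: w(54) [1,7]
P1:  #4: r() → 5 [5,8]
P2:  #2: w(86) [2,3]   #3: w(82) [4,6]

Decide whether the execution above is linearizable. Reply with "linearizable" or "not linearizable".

prefix check: 1..7 passes, 1..8 fails once #4's time-8 response joins
no legal order exists: 8 real-time-consistent candidates over 4 completed atomic register operations, all rejected
one such order, #1, #2, #3, #4, breaks at step 4 where #4 r() → 5 is illegal
one such order, #1, #2, #4, #3, breaks at step 3 where #4 r() → 5 is illegal

not linearizable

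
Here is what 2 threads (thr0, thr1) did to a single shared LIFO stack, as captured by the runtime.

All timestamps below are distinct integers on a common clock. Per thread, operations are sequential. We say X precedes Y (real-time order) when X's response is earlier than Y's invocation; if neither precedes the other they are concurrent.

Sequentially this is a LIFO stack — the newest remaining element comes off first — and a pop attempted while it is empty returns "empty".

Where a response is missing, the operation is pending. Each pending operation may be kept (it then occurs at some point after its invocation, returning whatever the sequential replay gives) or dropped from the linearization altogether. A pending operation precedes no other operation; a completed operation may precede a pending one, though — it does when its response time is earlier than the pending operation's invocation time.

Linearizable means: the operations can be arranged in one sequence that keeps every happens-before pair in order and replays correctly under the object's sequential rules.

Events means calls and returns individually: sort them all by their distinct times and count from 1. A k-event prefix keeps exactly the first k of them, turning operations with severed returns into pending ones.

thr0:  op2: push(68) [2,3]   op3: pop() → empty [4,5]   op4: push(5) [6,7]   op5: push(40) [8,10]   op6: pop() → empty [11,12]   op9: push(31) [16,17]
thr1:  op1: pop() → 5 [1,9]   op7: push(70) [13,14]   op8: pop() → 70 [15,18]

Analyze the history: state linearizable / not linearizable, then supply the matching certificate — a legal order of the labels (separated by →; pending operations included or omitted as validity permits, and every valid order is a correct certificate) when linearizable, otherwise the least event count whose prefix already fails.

not linearizable — minimal violating prefix: 9 events

prefix check: 1..8 passes, 1..9 fails once op1's time-9 response joins
every one of the 4 real-time-consistent orders over 4 completed LIFO stack ops fails the sequential spec
include/drop combinations of the 1 pending operation (op5) were all tried; none helps
sample order op1, op2, op3, op4 (pending dropped) stalls at step 1 — op1 pop() → 5 has no legal effect
sample order op2, op1, op3, op4 (pending dropped) stalls at step 2 — op1 pop() → 5 has no legal effect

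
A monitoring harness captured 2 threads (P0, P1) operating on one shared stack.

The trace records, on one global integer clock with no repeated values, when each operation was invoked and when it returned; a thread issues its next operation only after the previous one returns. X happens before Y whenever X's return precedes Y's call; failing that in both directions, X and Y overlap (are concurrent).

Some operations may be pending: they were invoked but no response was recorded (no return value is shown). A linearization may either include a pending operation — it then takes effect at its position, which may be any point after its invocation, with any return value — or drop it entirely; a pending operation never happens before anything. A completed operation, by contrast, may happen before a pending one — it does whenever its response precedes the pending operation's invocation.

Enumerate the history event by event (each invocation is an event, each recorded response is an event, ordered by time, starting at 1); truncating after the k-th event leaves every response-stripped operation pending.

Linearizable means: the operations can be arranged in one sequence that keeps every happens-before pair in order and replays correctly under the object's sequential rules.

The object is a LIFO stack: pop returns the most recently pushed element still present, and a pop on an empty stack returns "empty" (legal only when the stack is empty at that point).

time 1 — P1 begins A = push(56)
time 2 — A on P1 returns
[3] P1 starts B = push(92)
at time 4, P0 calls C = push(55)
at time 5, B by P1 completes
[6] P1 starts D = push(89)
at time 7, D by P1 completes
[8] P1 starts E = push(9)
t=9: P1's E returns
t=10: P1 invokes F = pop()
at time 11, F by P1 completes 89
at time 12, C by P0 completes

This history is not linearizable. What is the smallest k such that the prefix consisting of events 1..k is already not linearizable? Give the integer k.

11

events 1..10 are still linearizable — one witness is A, B, C, D, E:
after step 1 (A push(56)): stack <56>
after step 2 (B push(92)): stack <56,92>
after step 3 (C push(55) (pending, included)): stack <56,92,55>
after step 4 (D push(89)): stack <56,92,55,89>
after step 5 (E push(9)): stack <56,92,55,89,9>
event 11 — F's response, time 11 — after it, nothing linearizes
every completion of the 1 pending operation (C) was checked; none linearizes
sample order A, B, D, E, F (pending dropped) stalls at step 5 — F pop() → 89 has no legal effect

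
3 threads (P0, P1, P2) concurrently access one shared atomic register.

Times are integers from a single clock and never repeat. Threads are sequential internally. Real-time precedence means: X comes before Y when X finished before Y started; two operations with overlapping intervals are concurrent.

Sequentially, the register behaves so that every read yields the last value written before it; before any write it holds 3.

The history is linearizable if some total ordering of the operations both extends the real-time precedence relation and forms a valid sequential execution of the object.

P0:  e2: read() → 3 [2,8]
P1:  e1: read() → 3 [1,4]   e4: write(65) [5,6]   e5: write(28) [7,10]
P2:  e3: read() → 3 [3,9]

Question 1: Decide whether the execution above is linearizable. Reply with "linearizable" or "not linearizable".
linearizable

a witness: e1, e2, e3, e4, e5
after step 1 (e1 read() → 3): value 3
after step 2 (e2 read() → 3): value 3
after step 3 (e3 read() → 3): value 3
after step 4 (e4 write(65)): value 65
after step 5 (e5 write(28)): value 28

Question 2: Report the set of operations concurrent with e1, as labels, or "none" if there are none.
Answer: e2, e3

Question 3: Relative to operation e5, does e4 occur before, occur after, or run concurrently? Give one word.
Answer: before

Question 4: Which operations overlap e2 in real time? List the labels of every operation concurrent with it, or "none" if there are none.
Answer: e1, e3, e4, e5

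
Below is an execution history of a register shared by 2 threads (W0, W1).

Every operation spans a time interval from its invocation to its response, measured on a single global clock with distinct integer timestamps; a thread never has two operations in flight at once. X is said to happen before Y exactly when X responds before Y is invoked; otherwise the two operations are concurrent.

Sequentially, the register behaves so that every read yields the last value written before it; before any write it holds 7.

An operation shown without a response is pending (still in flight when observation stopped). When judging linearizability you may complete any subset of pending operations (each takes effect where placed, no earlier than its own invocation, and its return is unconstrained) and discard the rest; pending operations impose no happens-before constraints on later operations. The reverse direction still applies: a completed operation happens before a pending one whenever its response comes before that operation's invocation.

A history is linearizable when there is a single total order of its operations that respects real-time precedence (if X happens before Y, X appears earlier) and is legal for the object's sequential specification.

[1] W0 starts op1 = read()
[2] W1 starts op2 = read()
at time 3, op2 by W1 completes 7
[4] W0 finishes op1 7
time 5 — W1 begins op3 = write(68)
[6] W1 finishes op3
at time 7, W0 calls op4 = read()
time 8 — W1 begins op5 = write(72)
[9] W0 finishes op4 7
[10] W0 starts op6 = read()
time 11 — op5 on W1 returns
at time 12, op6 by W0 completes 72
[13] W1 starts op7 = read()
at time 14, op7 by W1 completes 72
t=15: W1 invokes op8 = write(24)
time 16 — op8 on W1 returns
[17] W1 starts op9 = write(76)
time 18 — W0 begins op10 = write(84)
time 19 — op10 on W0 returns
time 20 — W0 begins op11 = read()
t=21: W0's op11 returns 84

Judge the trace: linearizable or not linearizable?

through event 8 a valid linearization exists; event 9 (op4 responding at time 9) ends that
2 orders of the 4 completed register ops respect real time; none is legal
completion choices over the 1 pending operation (op5) were checked; none helps
sample order op1, op2, op3, op4 (pending dropped) stalls at step 4 — op4 read() → 7 has no legal effect
sample order op2, op1, op3, op4 (pending dropped) stalls at step 4 — op4 read() → 7 has no legal effect

not linearizable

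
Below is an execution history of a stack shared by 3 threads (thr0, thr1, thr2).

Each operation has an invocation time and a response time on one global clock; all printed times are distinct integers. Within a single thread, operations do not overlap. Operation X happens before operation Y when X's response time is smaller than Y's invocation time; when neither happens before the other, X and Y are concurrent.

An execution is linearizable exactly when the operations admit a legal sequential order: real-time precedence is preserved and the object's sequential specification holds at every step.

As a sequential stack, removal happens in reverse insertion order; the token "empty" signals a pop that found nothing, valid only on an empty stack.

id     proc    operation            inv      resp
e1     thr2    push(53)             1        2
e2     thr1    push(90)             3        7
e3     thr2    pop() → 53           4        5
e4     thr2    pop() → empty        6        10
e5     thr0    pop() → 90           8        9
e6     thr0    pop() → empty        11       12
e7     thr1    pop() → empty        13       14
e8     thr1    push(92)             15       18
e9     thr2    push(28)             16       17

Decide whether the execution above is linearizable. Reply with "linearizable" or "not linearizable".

linearizable

a witness: e1, e3, e2, e5, e4, e6, e7, e8, e9
after step 1 (e1 push(53)): stack <53>
after step 2 (e3 pop() → 53): stack <>
after step 3 (e2 push(90)): stack <90>
after step 4 (e5 pop() → 90): stack <>
after step 5 (e4 pop() → empty): stack <>
after step 6 (e6 pop() → empty): stack <>
after step 7 (e7 pop() → empty): stack <>
after step 8 (e8 push(92)): stack <92>
after step 9 (e9 push(28)): stack <92,28>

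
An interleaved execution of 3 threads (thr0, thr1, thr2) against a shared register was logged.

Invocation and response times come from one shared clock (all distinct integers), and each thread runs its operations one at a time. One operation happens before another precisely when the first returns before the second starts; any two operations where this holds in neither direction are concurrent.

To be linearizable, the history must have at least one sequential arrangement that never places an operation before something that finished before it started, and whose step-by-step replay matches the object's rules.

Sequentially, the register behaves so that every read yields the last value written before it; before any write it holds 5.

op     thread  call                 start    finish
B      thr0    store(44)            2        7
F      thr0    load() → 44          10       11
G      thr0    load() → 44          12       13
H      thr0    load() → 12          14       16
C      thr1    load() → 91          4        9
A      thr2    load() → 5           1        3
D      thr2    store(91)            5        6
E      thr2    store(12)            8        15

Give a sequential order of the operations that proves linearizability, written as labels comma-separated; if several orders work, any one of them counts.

A, D, C, B, F, G, E, H

1. A load() → 5, leaving value 5
2. D store(91), leaving value 91
3. C load() → 91, leaving value 91
4. B store(44), leaving value 44
5. F load() → 44, leaving value 44
6. G load() → 44, leaving value 44
7. E store(12), leaving value 12
8. H load() → 12, leaving value 12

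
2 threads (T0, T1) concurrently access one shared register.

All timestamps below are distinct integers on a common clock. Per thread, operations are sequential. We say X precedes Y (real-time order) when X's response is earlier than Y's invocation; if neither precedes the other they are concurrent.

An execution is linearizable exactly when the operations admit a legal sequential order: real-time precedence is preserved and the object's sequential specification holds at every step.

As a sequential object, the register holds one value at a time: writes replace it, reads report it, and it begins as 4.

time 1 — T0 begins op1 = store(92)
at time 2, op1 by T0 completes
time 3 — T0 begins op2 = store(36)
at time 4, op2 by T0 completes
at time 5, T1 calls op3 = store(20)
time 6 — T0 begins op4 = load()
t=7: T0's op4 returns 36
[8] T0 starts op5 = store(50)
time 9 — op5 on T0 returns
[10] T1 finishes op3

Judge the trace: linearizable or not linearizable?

linearizable

a witness: op1, op2, op4, op3, op5
1. op1 store(92), leaving value 92
2. op2 store(36), leaving value 36
3. op4 load() → 36, leaving value 36
4. op3 store(20), leaving value 20
5. op5 store(50), leaving value 50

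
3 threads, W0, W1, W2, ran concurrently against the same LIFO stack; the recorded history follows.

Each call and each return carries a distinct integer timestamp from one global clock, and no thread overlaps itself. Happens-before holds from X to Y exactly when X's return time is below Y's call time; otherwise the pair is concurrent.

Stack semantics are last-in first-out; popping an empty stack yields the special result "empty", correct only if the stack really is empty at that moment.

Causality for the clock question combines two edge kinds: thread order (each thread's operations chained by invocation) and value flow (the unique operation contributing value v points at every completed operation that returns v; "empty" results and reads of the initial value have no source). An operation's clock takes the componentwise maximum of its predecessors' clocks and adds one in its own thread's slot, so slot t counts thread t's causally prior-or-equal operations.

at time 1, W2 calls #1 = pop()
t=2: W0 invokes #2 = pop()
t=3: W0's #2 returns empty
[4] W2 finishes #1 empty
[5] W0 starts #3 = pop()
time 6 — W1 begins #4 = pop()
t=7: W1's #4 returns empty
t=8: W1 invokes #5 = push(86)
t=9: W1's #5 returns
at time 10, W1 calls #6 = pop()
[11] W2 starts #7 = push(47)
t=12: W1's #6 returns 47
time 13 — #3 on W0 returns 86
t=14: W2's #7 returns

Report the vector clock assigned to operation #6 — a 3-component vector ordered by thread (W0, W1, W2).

root op #1, invoked 1: fresh clock plus W2's own tick → (0, 0, 1)
root op #4, invoked 6: fresh clock plus W1's own tick → (0, 1, 0)
root op #2, invoked 2: fresh clock plus W0's own tick → (1, 0, 0)
merge at #7 (invoked 11): VC(#1)=(0, 0, 1), own-thread bump on W2 → (0, 0, 2)
merge at #5 (invoked 8): VC(#4)=(0, 1, 0), own-thread bump on W1 → (0, 2, 0)
merge at #3 (invoked 5): VC(#2)=(1, 0, 0), VC(#5)=(0, 2, 0), own-thread bump on W0 → (2, 2, 0)
merge at #6 (invoked 10): VC(#5)=(0, 2, 0), VC(#7)=(0, 0, 2), own-thread bump on W1 → (0, 3, 2)
target: VC(#6) = (0, 3, 2)

(0, 3, 2)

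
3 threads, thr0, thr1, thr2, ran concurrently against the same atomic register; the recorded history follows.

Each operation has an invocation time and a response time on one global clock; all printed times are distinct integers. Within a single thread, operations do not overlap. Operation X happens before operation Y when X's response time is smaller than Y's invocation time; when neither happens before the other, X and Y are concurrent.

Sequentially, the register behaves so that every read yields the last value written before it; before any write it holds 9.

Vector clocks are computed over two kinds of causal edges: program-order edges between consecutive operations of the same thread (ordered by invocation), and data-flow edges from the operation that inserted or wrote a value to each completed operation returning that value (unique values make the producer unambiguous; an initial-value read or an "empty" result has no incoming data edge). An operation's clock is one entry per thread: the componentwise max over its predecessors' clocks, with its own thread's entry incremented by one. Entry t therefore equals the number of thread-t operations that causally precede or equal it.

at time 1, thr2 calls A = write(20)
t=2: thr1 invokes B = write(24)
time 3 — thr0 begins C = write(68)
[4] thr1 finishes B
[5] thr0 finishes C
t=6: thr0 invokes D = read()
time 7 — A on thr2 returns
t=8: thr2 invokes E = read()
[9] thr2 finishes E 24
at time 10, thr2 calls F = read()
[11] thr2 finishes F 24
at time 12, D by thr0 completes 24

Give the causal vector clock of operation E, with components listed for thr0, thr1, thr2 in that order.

(0, 1, 2)

no predecessors for A (invoked 1): thr2 increments from zero → (0, 0, 1)
no predecessors for B (invoked 2): thr1 increments from zero → (0, 1, 0)
no predecessors for C (invoked 3): thr0 increments from zero → (1, 0, 0)
from VC(A)=(0, 0, 1), VC(B)=(0, 1, 0), E (invoked 8) maxes components and bumps thr2 → (0, 1, 2)
from VC(B)=(0, 1, 0), VC(C)=(1, 0, 0), D (invoked 6) maxes components and bumps thr0 → (2, 1, 0)
from VC(B)=(0, 1, 0), VC(E)=(0, 1, 2), F (invoked 10) maxes components and bumps thr2 → (0, 1, 3)
target: VC(E) = (0, 1, 2)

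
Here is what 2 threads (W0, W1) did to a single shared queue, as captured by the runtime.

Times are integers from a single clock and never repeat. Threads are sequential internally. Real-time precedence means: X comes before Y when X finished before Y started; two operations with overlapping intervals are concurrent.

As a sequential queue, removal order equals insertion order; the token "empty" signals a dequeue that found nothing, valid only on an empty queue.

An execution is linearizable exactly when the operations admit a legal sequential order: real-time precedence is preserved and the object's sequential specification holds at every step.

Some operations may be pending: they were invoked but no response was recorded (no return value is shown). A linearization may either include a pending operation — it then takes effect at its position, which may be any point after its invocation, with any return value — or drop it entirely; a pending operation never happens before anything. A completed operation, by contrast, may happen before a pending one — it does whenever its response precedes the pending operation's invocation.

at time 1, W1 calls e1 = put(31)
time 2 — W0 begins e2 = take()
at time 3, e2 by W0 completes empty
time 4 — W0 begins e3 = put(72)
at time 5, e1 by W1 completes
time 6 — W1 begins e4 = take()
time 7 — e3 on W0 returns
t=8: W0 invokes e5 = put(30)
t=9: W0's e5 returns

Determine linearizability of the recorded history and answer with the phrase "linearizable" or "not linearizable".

linearizable

a witness: e2, e1, e3, e4, e5
step 1: e2 take() → empty — queue <>
step 2: e1 put(31) — queue <31>
step 3: e3 put(72) — queue <31,72>
step 4: e4 take() (pending, included) — queue <72>
step 5: e5 put(30) — queue <72,30>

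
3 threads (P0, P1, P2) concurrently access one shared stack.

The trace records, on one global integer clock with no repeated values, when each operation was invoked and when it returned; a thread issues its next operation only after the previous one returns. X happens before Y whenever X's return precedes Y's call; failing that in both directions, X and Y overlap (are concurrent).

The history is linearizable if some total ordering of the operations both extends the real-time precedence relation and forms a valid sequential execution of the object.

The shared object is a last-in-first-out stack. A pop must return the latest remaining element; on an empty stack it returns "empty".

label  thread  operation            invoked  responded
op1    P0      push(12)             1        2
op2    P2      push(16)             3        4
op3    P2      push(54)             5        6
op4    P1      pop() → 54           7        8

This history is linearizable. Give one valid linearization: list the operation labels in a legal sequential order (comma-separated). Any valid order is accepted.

after step 1 (op1 push(12)): stack <12>
after step 2 (op2 push(16)): stack <12,16>
after step 3 (op3 push(54)): stack <12,16,54>
after step 4 (op4 pop() → 54): stack <12,16>

op1, op2, op3, op4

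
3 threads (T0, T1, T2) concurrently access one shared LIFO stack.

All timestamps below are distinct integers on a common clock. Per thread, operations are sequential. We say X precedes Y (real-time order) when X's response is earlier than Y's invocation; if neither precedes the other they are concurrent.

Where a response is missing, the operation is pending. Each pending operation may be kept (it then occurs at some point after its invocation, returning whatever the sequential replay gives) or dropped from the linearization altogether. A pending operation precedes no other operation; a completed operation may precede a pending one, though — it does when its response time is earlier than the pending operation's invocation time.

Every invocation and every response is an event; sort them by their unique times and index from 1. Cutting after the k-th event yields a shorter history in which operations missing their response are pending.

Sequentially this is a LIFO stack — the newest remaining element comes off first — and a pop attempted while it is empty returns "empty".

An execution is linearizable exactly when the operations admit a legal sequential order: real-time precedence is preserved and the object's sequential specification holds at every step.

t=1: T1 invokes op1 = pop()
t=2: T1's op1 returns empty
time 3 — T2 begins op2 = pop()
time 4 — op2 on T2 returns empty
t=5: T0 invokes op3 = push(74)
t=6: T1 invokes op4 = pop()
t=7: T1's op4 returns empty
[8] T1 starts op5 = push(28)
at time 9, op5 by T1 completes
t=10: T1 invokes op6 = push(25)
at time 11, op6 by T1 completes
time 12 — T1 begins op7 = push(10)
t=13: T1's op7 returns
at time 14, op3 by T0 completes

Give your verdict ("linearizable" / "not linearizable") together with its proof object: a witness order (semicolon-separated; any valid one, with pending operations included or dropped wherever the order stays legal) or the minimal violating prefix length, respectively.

linearizable — witness: op1; op2; op4; op3; op5; op6; op7

1. op1 pop() → empty, leaving stack <>
2. op2 pop() → empty, leaving stack <>
3. op4 pop() → empty, leaving stack <>
4. op3 push(74), leaving stack <74>
5. op5 push(28), leaving stack <74,28>
6. op6 push(25), leaving stack <74,28,25>
7. op7 push(10), leaving stack <74,28,25,10>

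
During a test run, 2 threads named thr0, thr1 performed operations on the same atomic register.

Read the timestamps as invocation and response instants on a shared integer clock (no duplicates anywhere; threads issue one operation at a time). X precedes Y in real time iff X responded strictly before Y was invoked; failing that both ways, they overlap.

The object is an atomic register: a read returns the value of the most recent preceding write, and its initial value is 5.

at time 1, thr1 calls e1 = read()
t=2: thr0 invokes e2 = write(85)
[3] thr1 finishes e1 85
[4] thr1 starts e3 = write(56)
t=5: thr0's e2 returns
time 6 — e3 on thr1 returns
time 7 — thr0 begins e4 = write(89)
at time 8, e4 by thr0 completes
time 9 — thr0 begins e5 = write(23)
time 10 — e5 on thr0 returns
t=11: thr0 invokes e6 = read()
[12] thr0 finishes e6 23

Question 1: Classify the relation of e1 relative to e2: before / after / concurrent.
Answer: concurrent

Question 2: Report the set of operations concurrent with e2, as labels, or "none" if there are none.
Answer: e1, e3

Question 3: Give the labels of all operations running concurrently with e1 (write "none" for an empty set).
Answer: e2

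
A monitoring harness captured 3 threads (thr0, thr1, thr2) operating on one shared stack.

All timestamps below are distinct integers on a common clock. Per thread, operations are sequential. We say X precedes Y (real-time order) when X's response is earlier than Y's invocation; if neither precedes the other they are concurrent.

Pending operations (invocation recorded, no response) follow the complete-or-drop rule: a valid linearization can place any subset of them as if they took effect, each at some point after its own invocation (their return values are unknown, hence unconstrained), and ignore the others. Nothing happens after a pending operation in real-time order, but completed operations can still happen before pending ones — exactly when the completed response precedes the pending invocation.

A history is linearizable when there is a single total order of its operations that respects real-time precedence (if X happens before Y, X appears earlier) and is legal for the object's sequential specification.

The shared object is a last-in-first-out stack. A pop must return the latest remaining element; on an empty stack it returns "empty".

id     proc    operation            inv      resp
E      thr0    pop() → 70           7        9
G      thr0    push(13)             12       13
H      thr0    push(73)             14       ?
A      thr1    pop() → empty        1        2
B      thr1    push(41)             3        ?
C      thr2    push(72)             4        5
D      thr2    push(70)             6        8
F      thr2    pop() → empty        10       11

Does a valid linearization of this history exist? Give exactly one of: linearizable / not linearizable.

prefix check: 1..10 passes, 1..11 fails once F's time-11 response joins
the 5 completed operations admit 2 real-time orders; each fails the stack replay
every completion of the 1 pending operation (B) was checked; none linearizes
one such order, A, C, D, E, F (pending dropped), breaks at step 5 where F pop() → empty is illegal
one such order, A, C, E, D, F (pending dropped), breaks at step 3 where E pop() → 70 is illegal

not linearizable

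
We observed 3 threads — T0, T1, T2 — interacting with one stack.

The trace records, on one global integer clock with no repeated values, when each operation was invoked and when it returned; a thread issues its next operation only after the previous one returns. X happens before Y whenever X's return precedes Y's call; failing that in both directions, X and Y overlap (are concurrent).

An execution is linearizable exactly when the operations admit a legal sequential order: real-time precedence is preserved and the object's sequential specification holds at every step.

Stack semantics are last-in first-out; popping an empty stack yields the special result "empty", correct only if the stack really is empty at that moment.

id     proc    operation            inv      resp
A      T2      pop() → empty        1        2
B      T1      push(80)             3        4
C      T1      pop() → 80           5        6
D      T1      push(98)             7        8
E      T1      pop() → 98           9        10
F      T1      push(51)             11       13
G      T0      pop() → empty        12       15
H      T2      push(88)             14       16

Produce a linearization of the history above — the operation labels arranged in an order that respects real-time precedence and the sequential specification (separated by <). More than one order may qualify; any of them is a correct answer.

1. A pop() → empty, leaving stack <>
2. B push(80), leaving stack <80>
3. C pop() → 80, leaving stack <>
4. D push(98), leaving stack <98>
5. E pop() → 98, leaving stack <>
6. G pop() → empty, leaving stack <>
7. F push(51), leaving stack <51>
8. H push(88), leaving stack <51,88>

A < B < C < D < E < G < F < H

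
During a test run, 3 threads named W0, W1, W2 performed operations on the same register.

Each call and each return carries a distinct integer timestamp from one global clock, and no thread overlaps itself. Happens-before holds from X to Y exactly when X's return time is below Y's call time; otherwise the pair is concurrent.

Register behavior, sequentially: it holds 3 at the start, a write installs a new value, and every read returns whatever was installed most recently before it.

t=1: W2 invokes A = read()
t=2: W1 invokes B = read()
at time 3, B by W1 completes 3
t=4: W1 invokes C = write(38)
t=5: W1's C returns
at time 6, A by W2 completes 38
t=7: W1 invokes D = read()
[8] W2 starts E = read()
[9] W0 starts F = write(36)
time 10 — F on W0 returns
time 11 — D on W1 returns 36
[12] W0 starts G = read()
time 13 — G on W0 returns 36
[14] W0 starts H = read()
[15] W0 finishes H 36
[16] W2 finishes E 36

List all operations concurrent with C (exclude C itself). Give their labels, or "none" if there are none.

A

C spans [4,5]; an op avoiding the whole window 4..5 is ordered, any other is concurrent
A [1,6]: concurrent
B [2,3]: before
D [7,11]: after
E [8,16]: after
F [9,10]: after
G [12,13]: after
H [14,15]: after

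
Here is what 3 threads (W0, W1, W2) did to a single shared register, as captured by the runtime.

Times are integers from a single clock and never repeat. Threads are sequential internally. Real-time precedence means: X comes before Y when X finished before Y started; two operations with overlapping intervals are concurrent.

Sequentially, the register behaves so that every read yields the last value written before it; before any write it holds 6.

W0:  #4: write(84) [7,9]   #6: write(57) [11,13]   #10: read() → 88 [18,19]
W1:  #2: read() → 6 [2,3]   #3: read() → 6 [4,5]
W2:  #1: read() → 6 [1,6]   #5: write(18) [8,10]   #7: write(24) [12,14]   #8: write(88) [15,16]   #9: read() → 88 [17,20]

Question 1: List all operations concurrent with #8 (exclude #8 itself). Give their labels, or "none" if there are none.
Answer: none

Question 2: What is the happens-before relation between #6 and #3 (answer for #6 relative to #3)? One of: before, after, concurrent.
Answer: after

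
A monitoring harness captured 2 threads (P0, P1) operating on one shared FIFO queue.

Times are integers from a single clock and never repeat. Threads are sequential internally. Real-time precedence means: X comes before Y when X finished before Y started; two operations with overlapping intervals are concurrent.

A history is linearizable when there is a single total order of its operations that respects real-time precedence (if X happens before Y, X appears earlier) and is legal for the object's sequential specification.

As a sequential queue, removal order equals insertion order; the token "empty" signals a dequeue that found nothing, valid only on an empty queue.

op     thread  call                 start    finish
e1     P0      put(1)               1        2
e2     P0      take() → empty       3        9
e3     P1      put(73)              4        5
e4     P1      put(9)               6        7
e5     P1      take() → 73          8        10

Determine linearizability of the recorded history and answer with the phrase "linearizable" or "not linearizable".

cut after 8 events: linearizable; cut after 9 events (e2 responds, time 9): not linearizable
real-time-consistent orders of the 4 completed operations: 3 — all fail the FIFO queue replay
include/drop combinations of the 1 pending operation (e5) were all tried; none helps
for example e1, e2, e3, e4 (pending dropped) fails at step 2: e2 take() → empty is not legal there
for example e1, e3, e2, e4 (pending dropped) fails at step 3: e2 take() → empty is not legal there

not linearizable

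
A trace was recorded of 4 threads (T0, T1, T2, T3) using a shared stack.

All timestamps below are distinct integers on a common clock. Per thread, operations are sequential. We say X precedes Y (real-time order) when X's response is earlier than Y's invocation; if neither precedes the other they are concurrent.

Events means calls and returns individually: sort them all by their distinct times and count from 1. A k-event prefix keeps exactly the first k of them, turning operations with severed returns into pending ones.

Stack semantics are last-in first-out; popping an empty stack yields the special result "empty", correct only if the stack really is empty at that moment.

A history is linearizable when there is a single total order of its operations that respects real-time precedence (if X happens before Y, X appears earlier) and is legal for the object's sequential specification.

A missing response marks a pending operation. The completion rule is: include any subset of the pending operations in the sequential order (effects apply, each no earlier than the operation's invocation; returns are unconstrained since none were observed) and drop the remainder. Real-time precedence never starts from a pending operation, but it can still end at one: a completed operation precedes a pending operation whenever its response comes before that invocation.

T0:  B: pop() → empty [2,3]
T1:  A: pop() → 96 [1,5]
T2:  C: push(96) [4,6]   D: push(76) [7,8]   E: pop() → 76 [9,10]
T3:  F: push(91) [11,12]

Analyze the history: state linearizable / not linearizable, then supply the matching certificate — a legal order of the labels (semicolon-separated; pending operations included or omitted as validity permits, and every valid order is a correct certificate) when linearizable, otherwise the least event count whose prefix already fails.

1. B pop() → empty, leaving stack <>
2. C push(96), leaving stack <96>
3. A pop() → 96, leaving stack <>
4. D push(76), leaving stack <76>
5. E pop() → 76, leaving stack <>
6. F push(91), leaving stack <91>

linearizable — witness: B; C; A; D; E; F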